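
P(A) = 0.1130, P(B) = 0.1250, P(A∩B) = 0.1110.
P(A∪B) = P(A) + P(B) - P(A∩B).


P(A∪B) = 0.1130 + 0.1250 - 0.1110
= 0.2380 - 0.1110
= 0.1270

P(A∪B) = 0.1270


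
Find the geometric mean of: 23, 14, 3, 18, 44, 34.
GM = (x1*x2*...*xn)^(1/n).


Product = 23 × 14 × 3 × 18 × 44 × 34 = 26012448
GM = 26012448^(1/6) = 17.2133

GM = 17.2133


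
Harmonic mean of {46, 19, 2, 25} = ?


Sum of reciprocals = 1/46 + 1/19 + 1/2 + 1/25 = 0.614371
HM = 4/0.614371 = 6.5107

HM = 6.5107


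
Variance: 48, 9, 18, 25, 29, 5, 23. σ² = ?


Mean = 22.4286
Squared deviations: 653.8980, 180.3265, 19.6122, 6.6122, 43.1837, 303.7551, 0.3265
Sum = 1207.7143
Variance = 1207.7143/7 = 172.5306

Variance = 172.5306


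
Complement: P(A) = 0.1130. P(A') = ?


P(not A) = 1 - 0.1130 = 0.8870

P(not A) = 0.8870


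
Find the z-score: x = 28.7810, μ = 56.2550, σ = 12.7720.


z = (28.7810 - 56.2550)/12.7720
= -27.4740/12.7720
= -2.1511

z = -2.1511


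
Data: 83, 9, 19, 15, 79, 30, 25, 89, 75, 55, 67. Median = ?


Sorted: 9, 15, 19, 25, 30, 55, 67, 75, 79, 83, 89
n = 11 (odd)
Middle value = 55

Median = 55


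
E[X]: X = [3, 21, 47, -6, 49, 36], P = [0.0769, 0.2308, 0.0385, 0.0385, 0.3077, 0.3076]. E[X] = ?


E[X] = 3*0.0769 + 21*0.2308 + 47*0.0385 - 6*0.0385 + 49*0.3077 + 36*0.3076
= 0.2307 + 4.8468 + 1.8095 - 0.2310 + 15.0773 + 11.0736
= 32.8069

E[X] = 32.8069


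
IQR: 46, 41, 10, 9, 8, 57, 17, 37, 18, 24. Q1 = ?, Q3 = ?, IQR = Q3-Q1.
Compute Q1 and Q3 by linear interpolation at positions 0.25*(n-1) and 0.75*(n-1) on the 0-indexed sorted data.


Sorted: 8, 9, 10, 17, 18, 24, 37, 41, 46, 57
Q1 (25th %ile) = 11.7500
Q3 (75th %ile) = 40.0000
IQR = 40.0000 - 11.7500 = 28.2500

IQR = 28.2500


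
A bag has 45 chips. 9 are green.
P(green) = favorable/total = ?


P = 9/45 = 0.2000

P = 0.2000


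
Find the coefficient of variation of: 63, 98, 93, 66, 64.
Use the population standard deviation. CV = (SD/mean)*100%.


Mean = 76.8000
SD = 15.3805
CV = (15.3805/76.8000)*100 = 20.0267%

CV = 20.0267%


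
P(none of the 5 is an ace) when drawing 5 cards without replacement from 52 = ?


P(no aces) = (48/52) × (47/51) × (46/50) × (45/49) × (44/48)
= 0.6588

P = 0.6588


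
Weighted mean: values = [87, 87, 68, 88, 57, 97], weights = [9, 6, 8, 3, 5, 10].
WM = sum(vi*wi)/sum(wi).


Numerator = 87*9 + 87*6 + 68*8 + 88*3 + 57*5 + 97*10 = 3368
Denominator = 9 + 6 + 8 + 3 + 5 + 10 = 41
WM = 3368/41 = 82.1463

WM = 82.1463


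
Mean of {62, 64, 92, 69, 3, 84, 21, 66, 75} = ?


Sum = 62 + 64 + 92 + 69 + 3 + 84 + 21 + 66 + 75 = 536
n = 9
Mean = 536/9 = 59.5556

Mean = 59.5556


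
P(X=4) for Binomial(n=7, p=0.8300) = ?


C(7,4) = 35
p^4 = 0.474583
(1-p)^3 = 0.004913
P = 35 * 0.474583 * 0.004913 = 0.0816

P(X=4) = 0.0816


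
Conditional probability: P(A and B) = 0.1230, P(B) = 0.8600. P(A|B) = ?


P(A|B) = 0.1230/0.8600 = 0.1430

P(A|B) = 0.1430


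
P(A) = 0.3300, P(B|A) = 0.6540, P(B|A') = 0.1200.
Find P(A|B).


P(B) = P(B|A)*P(A) + P(B|A')*P(A')
= 0.6540*0.3300 + 0.1200*0.6700
= 0.215820 + 0.080400 = 0.296220
P(A|B) = 0.215820/0.296220 = 0.7286

P(A|B) = 0.7286


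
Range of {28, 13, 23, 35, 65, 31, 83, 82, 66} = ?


Max = 83, Min = 13
Range = 83 - 13 = 70

Range = 70


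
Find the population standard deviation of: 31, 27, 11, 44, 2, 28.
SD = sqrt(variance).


Mean = 23.8333
Variance = 187.8056
SD = sqrt(187.8056) = 13.7042

SD = 13.7042


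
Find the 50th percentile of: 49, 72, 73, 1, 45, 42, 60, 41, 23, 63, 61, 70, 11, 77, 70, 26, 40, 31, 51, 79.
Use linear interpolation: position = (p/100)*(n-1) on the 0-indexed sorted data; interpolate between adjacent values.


Sorted: 1, 11, 23, 26, 31, 40, 41, 42, 45, 49, 51, 60, 61, 63, 70, 70, 72, 73, 77, 79
n = 20
Index = 50/100 * 19 = 9.5000
Lower = data[9] = 49, Upper = data[10] = 51
P50 = 49 + 0.5000*(2) = 50.0000

P50 = 50.0000


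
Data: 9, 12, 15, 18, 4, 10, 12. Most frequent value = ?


Frequencies: 4:1, 9:1, 10:1, 12:2, 15:1, 18:1
Max frequency = 2
Mode = 12

Mode = 12


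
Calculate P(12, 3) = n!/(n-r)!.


P(12,3) = 12!/9!
= 479001600/362880
= 1320

P(12,3) = 1320


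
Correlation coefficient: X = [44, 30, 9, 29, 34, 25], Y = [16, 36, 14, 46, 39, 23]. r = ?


Mean X = 28.5000, Mean Y = 29.0000
SD X = 10.531698, SD Y = 12.027746
Cov = 31.000000
r = 31.000000/(10.531698*12.027746) = 0.2447

r = 0.2447


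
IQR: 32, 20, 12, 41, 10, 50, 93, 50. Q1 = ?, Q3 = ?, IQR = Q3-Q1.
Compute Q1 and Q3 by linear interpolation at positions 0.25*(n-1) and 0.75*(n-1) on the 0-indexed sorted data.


Sorted: 10, 12, 20, 32, 41, 50, 50, 93
Q1 (25th %ile) = 18.0000
Q3 (75th %ile) = 50.0000
IQR = 50.0000 - 18.0000 = 32.0000

IQR = 32.0000


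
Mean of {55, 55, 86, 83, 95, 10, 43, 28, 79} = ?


Sum = 55 + 55 + 86 + 83 + 95 + 10 + 43 + 28 + 79 = 534
n = 9
Mean = 534/9 = 59.3333

Mean = 59.3333


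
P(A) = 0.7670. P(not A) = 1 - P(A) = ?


P(not A) = 1 - 0.7670 = 0.2330

P(not A) = 0.2330


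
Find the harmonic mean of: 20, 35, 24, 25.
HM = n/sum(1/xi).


Sum of reciprocals = 1/20 + 1/35 + 1/24 + 1/25 = 0.160238
HM = 4/0.160238 = 24.9629

HM = 24.9629


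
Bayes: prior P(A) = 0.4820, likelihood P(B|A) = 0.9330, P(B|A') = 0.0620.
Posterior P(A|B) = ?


P(B) = P(B|A)*P(A) + P(B|A')*P(A')
= 0.9330*0.4820 + 0.0620*0.5180
= 0.449706 + 0.032116 = 0.481822
P(A|B) = 0.449706/0.481822 = 0.9333

P(A|B) = 0.9333


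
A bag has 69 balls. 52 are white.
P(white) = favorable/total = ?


P = 52/69 = 0.7536

P = 0.7536


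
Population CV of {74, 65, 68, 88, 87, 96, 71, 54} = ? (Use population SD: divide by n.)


Mean = 75.3750
SD = 13.0378
CV = (13.0378/75.3750)*100 = 17.2973%

CV = 17.2973%


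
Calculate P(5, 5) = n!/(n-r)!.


P(5,5) = 5!/0!
= 120/1
= 120

P(5,5) = 120


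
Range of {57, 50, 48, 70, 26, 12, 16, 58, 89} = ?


Max = 89, Min = 12
Range = 89 - 12 = 77

Range = 77


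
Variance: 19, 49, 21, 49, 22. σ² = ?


Mean = 32.0000
Squared deviations: 169.0000, 289.0000, 121.0000, 289.0000, 100.0000
Sum = 968.0000
Variance = 968.0000/5 = 193.6000

Variance = 193.6000


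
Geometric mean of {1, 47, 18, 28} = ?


Product = 1 × 47 × 18 × 28 = 23688
GM = 23688^(1/4) = 12.4060

GM = 12.4060


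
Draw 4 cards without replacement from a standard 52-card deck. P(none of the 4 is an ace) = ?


P(no aces) = (48/52) × (47/51) × (46/50) × (45/49)
= 0.7187

P = 0.7187


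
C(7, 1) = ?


C(7,1) = 7!/(1! × 6!)
= 5040/(1 × 720)
= 7

C(7,1) = 7


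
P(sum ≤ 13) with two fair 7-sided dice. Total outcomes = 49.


Total outcomes = 7×7 = 49
Favorable (sum ≤ 13): 48
P = 48/49 = 0.9796

P = 0.9796


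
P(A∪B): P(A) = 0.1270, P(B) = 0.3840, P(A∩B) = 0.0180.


P(A∪B) = 0.1270 + 0.3840 - 0.0180
= 0.5110 - 0.0180
= 0.4930

P(A∪B) = 0.4930


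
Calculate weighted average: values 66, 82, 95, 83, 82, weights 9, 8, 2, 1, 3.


Numerator = 66*9 + 82*8 + 95*2 + 83*1 + 82*3 = 1769
Denominator = 9 + 8 + 2 + 1 + 3 = 23
WM = 1769/23 = 76.9130

WM = 76.9130


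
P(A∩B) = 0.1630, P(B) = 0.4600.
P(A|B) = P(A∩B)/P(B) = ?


P(A|B) = 0.1630/0.4600 = 0.3543

P(A|B) = 0.3543


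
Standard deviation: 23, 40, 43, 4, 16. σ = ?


Mean = 25.2000
Variance = 214.9600
SD = sqrt(214.9600) = 14.6615

SD = 14.6615


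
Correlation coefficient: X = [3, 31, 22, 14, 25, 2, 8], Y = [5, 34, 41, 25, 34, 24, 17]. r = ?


Mean X = 15.0000, Mean Y = 25.7143
SD X = 10.474459, SD Y = 11.208597
Cov = 93.571429
r = 93.571429/(10.474459*11.208597) = 0.7970

r = 0.7970


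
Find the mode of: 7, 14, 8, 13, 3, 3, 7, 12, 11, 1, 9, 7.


Frequencies: 1:1, 3:2, 7:3, 8:1, 9:1, 11:1, 12:1, 13:1, 14:1
Max frequency = 3
Mode = 7

Mode = 7


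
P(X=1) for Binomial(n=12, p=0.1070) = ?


C(12,1) = 12
p^1 = 0.107000
(1-p)^11 = 0.287982
P = 12 * 0.107000 * 0.287982 = 0.3698

P(X=1) = 0.3698


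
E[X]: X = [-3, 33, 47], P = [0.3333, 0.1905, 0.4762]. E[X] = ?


E[X] = -3*0.3333 + 33*0.1905 + 47*0.4762
= -0.9999 + 6.2865 + 22.3814
= 27.6680

E[X] = 27.6680


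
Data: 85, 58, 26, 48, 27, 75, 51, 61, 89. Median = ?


Sorted: 26, 27, 48, 51, 58, 61, 75, 85, 89
n = 9 (odd)
Middle value = 58

Median = 58


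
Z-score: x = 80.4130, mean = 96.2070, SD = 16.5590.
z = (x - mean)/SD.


z = (80.4130 - 96.2070)/16.5590
= -15.7940/16.5590
= -0.9538

z = -0.9538


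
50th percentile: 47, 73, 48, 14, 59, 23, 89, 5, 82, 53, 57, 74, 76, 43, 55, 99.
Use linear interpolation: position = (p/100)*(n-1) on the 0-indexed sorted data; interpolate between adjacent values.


Sorted: 5, 14, 23, 43, 47, 48, 53, 55, 57, 59, 73, 74, 76, 82, 89, 99
n = 16
Index = 50/100 * 15 = 7.5000
Lower = data[7] = 55, Upper = data[8] = 57
P50 = 55 + 0.5000*(2) = 56.0000

P50 = 56.0000


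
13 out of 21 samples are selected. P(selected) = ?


P = 13/21 = 0.6190

P = 0.6190


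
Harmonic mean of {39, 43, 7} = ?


Sum of reciprocals = 1/39 + 1/43 + 1/7 = 0.191754
HM = 3/0.191754 = 15.6450

HM = 15.6450


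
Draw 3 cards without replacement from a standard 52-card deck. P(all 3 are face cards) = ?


P(all face cards) = (12/52) × (11/51) × (10/50)
= 0.0100

P = 0.0100


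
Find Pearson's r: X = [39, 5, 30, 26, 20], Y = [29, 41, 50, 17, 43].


Mean X = 24.0000, Mean Y = 36.0000
SD X = 11.331372, SD Y = 11.661904
Cov = -36.400000
r = -36.400000/(11.331372*11.661904) = -0.2755

r = -0.2755


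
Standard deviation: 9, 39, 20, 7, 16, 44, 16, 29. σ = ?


Mean = 22.5000
Variance = 161.2500
SD = sqrt(161.2500) = 12.6984

SD = 12.6984


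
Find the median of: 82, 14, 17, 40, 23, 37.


Sorted: 14, 17, 23, 37, 40, 82
n = 6 (even)
Middle values: 23 and 37
Median = (23+37)/2 = 30.0000

Median = 30.0000


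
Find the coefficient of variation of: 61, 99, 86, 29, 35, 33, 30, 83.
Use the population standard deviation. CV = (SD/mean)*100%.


Mean = 57.0000
SD = 27.0878
CV = (27.0878/57.0000)*100 = 47.5225%

CV = 47.5225%


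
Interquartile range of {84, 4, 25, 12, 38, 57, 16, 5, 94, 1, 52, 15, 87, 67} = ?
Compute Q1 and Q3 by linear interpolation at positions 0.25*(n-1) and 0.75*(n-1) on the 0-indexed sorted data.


Sorted: 1, 4, 5, 12, 15, 16, 25, 38, 52, 57, 67, 84, 87, 94
Q1 (25th %ile) = 12.7500
Q3 (75th %ile) = 64.5000
IQR = 64.5000 - 12.7500 = 51.7500

IQR = 51.7500


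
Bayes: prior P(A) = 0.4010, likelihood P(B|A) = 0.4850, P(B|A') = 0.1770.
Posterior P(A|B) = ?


P(B) = P(B|A)*P(A) + P(B|A')*P(A')
= 0.4850*0.4010 + 0.1770*0.5990
= 0.194485 + 0.106023 = 0.300508
P(A|B) = 0.194485/0.300508 = 0.6472

P(A|B) = 0.6472


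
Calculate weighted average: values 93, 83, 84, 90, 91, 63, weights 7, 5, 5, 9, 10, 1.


Numerator = 93*7 + 83*5 + 84*5 + 90*9 + 91*10 + 63*1 = 3269
Denominator = 7 + 5 + 5 + 9 + 10 + 1 = 37
WM = 3269/37 = 88.3514

WM = 88.3514


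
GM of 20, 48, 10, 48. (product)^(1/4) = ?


Product = 20 × 48 × 10 × 48 = 460800
GM = 460800^(1/4) = 26.0542

GM = 26.0542


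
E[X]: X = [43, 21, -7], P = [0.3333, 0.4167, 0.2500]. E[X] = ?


E[X] = 43*0.3333 + 21*0.4167 - 7*0.2500
= 14.3319 + 8.7507 - 1.7500
= 21.3326

E[X] = 21.3326


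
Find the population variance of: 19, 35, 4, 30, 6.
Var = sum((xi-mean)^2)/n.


Mean = 18.8000
Squared deviations: 0.0400, 262.4400, 219.0400, 125.4400, 163.8400
Sum = 770.8000
Variance = 770.8000/5 = 154.1600

Variance = 154.1600


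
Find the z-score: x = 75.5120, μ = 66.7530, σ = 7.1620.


z = (75.5120 - 66.7530)/7.1620
= 8.7590/7.1620
= 1.2230

z = 1.2230


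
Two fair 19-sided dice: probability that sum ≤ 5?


Total outcomes = 19×19 = 361
Favorable (sum ≤ 5): 10
P = 10/361 = 0.0277

P = 0.0277


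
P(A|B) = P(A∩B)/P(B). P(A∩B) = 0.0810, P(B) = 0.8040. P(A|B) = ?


P(A|B) = 0.0810/0.8040 = 0.1007

P(A|B) = 0.1007


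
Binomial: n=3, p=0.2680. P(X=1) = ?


C(3,1) = 3
p^1 = 0.268000
(1-p)^2 = 0.535824
P = 3 * 0.268000 * 0.535824 = 0.4308

P(X=1) = 0.4308


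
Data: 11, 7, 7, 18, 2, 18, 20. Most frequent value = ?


Frequencies: 2:1, 7:2, 11:1, 18:2, 20:1
Max frequency = 2
Mode = 7, 18

Mode = 7, 18


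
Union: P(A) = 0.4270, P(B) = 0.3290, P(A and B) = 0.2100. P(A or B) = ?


P(A∪B) = 0.4270 + 0.3290 - 0.2100
= 0.7560 - 0.2100
= 0.5460

P(A∪B) = 0.5460


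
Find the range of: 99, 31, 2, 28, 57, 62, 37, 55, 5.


Max = 99, Min = 2
Range = 99 - 2 = 97

Range = 97


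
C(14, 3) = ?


C(14,3) = 14!/(3! × 11!)
= 87178291200/(6 × 39916800)
= 364

C(14,3) = 364


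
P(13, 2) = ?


P(13,2) = 13!/11!
= 6227020800/39916800
= 156

P(13,2) = 156


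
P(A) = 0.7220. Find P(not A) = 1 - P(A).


P(not A) = 1 - 0.7220 = 0.2780

P(not A) = 0.2780


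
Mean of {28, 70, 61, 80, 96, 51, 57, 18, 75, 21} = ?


Sum = 28 + 70 + 61 + 80 + 96 + 51 + 57 + 18 + 75 + 21 = 557
n = 10
Mean = 557/10 = 55.7000

Mean = 55.7000


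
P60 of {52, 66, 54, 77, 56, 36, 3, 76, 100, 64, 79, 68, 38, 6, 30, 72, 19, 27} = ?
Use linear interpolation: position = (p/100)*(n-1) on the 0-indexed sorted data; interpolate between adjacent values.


Sorted: 3, 6, 19, 27, 30, 36, 38, 52, 54, 56, 64, 66, 68, 72, 76, 77, 79, 100
n = 18
Index = 60/100 * 17 = 10.2000
Lower = data[10] = 64, Upper = data[11] = 66
P60 = 64 + 0.2000*(2) = 64.4000

P60 = 64.4000


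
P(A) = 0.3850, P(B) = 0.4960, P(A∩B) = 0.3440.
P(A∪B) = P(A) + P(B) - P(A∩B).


P(A∪B) = 0.3850 + 0.4960 - 0.3440
= 0.8810 - 0.3440
= 0.5370

P(A∪B) = 0.5370


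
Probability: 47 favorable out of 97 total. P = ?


P = 47/97 = 0.4845

P = 0.4845


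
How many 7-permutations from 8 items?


P(8,7) = 8!/1!
= 40320/1
= 40320

P(8,7) = 40320


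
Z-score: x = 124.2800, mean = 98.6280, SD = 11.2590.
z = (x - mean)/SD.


z = (124.2800 - 98.6280)/11.2590
= 25.6520/11.2590
= 2.2784

z = 2.2784


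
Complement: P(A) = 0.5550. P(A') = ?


P(not A) = 1 - 0.5550 = 0.4450

P(not A) = 0.4450


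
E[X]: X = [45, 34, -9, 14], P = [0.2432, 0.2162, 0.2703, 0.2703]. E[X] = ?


E[X] = 45*0.2432 + 34*0.2162 - 9*0.2703 + 14*0.2703
= 10.9440 + 7.3508 - 2.4327 + 3.7842
= 19.6463

E[X] = 19.6463


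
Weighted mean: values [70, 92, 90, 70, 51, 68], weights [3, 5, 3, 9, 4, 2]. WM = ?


Numerator = 70*3 + 92*5 + 90*3 + 70*9 + 51*4 + 68*2 = 1910
Denominator = 3 + 5 + 3 + 9 + 4 + 2 = 26
WM = 1910/26 = 73.4615

WM = 73.4615


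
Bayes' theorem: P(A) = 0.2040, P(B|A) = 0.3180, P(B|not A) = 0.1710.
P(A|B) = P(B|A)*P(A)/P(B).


P(B) = P(B|A)*P(A) + P(B|A')*P(A')
= 0.3180*0.2040 + 0.1710*0.7960
= 0.064872 + 0.136116 = 0.200988
P(A|B) = 0.064872/0.200988 = 0.3228

P(A|B) = 0.3228


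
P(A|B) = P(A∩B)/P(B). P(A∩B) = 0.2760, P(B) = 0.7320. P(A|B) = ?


P(A|B) = 0.2760/0.7320 = 0.3770

P(A|B) = 0.3770


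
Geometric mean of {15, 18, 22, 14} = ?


Product = 15 × 18 × 22 × 14 = 83160
GM = 83160^(1/4) = 16.9816

GM = 16.9816


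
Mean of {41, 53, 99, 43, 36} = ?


Sum = 41 + 53 + 99 + 43 + 36 = 272
n = 5
Mean = 272/5 = 54.4000

Mean = 54.4000


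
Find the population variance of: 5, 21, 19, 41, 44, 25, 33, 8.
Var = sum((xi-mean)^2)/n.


Mean = 24.5000
Squared deviations: 380.2500, 12.2500, 30.2500, 272.2500, 380.2500, 0.2500, 72.2500, 272.2500
Sum = 1420.0000
Variance = 1420.0000/8 = 177.5000

Variance = 177.5000


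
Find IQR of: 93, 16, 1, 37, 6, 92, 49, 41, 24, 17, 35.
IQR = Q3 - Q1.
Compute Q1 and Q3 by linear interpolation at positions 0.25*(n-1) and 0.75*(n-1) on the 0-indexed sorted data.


Sorted: 1, 6, 16, 17, 24, 35, 37, 41, 49, 92, 93
Q1 (25th %ile) = 16.5000
Q3 (75th %ile) = 45.0000
IQR = 45.0000 - 16.5000 = 28.5000

IQR = 28.5000


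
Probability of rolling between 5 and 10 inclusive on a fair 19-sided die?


Favorable outcomes (5 ≤ roll ≤ 10): 6
Total outcomes = 19
P = 6/19 = 0.3158

P = 0.3158


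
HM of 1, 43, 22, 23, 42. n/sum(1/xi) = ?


Sum of reciprocals = 1/1 + 1/43 + 1/22 + 1/23 + 1/42 = 1.135998
HM = 5/1.135998 = 4.4014

HM = 4.4014


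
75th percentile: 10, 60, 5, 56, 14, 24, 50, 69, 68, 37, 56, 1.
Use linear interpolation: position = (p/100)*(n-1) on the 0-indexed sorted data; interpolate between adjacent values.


Sorted: 1, 5, 10, 14, 24, 37, 50, 56, 56, 60, 68, 69
n = 12
Index = 75/100 * 11 = 8.2500
Lower = data[8] = 56, Upper = data[9] = 60
P75 = 56 + 0.2500*(4) = 57.0000

P75 = 57.0000


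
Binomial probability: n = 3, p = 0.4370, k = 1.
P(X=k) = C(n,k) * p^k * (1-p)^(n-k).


C(3,1) = 3
p^1 = 0.437000
(1-p)^2 = 0.316969
P = 3 * 0.437000 * 0.316969 = 0.4155

P(X=1) = 0.4155


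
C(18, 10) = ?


C(18,10) = 18!/(10! × 8!)
= 6402373705728000/(3628800 × 40320)
= 43758

C(18,10) = 43758


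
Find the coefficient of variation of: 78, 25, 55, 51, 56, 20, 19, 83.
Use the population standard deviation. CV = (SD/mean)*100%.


Mean = 48.3750
SD = 23.4517
CV = (23.4517/48.3750)*100 = 48.4791%

CV = 48.4791%


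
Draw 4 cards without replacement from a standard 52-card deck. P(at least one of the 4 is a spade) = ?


P(at least one) = 1 - P(none)
P(none) = (39/52) × (38/51) × (37/50) × (36/49) = 0.303818
P(at least one) = 1 - 0.303818 = 0.6962

P = 0.6962


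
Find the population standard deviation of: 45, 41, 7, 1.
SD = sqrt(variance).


Mean = 23.5000
Variance = 386.7500
SD = sqrt(386.7500) = 19.6660

SD = 19.6660


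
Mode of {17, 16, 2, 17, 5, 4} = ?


Frequencies: 2:1, 4:1, 5:1, 16:1, 17:2
Max frequency = 2
Mode = 17

Mode = 17


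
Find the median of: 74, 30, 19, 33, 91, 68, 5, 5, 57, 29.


Sorted: 5, 5, 19, 29, 30, 33, 57, 68, 74, 91
n = 10 (even)
Middle values: 30 and 33
Median = (30+33)/2 = 31.5000

Median = 31.5000


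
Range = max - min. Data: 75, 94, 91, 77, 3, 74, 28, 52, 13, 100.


Max = 100, Min = 3
Range = 100 - 3 = 97

Range = 97


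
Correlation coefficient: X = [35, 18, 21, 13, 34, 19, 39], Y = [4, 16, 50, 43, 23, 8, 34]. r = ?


Mean X = 25.5714, Mean Y = 25.4286
SD X = 9.409071, SD Y = 16.229225
Cov = -36.387755
r = -36.387755/(9.409071*16.229225) = -0.2383

r = -0.2383


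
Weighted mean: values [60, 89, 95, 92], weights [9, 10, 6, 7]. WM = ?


Numerator = 60*9 + 89*10 + 95*6 + 92*7 = 2644
Denominator = 9 + 10 + 6 + 7 = 32
WM = 2644/32 = 82.6250

WM = 82.6250


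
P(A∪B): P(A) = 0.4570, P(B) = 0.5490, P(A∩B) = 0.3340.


P(A∪B) = 0.4570 + 0.5490 - 0.3340
= 1.0060 - 0.3340
= 0.6720

P(A∪B) = 0.6720


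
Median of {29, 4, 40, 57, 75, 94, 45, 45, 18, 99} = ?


Sorted: 4, 18, 29, 40, 45, 45, 57, 75, 94, 99
n = 10 (even)
Middle values: 45 and 45
Median = (45+45)/2 = 45.0000

Median = 45.0000


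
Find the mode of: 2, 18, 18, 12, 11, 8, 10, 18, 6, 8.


Frequencies: 2:1, 6:1, 8:2, 10:1, 11:1, 12:1, 18:3
Max frequency = 3
Mode = 18

Mode = 18


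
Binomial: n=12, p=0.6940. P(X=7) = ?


C(12,7) = 792
p^7 = 0.077538
(1-p)^5 = 0.002683
P = 792 * 0.077538 * 0.002683 = 0.1648

P(X=7) = 0.1648


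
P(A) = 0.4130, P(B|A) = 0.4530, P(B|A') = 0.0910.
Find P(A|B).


P(B) = P(B|A)*P(A) + P(B|A')*P(A')
= 0.4530*0.4130 + 0.0910*0.5870
= 0.187089 + 0.053417 = 0.240506
P(A|B) = 0.187089/0.240506 = 0.7779

P(A|B) = 0.7779


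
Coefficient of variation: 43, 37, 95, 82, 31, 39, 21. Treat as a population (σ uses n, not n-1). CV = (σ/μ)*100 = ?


Mean = 49.7143
SD = 25.6053
CV = (25.6053/49.7143)*100 = 51.5050%

CV = 51.5050%


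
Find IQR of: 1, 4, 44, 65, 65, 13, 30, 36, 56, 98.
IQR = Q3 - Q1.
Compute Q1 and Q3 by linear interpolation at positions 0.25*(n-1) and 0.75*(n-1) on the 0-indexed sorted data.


Sorted: 1, 4, 13, 30, 36, 44, 56, 65, 65, 98
Q1 (25th %ile) = 17.2500
Q3 (75th %ile) = 62.7500
IQR = 62.7500 - 17.2500 = 45.5000

IQR = 45.5000


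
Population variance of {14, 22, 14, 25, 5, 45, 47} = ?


Mean = 24.5714
Squared deviations: 111.7551, 6.6122, 111.7551, 0.1837, 383.0408, 417.3265, 503.0408
Sum = 1533.7143
Variance = 1533.7143/7 = 219.1020

Variance = 219.1020


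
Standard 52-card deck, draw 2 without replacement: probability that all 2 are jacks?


P(all jacks) = (4/52) × (3/51)
= 0.0045

P = 0.0045


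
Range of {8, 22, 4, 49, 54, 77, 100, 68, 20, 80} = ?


Max = 100, Min = 4
Range = 100 - 4 = 96

Range = 96


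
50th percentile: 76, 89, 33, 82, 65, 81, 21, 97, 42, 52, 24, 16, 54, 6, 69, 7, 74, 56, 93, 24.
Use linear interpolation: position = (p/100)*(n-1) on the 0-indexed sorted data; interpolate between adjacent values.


Sorted: 6, 7, 16, 21, 24, 24, 33, 42, 52, 54, 56, 65, 69, 74, 76, 81, 82, 89, 93, 97
n = 20
Index = 50/100 * 19 = 9.5000
Lower = data[9] = 54, Upper = data[10] = 56
P50 = 54 + 0.5000*(2) = 55.0000

P50 = 55.0000


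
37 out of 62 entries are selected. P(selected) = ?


P = 37/62 = 0.5968

P = 0.5968


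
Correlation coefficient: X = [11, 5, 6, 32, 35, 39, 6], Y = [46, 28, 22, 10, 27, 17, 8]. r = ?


Mean X = 19.1429, Mean Y = 22.5714
SD X = 14.257114, SD Y = 11.950579
Cov = -38.653061
r = -38.653061/(14.257114*11.950579) = -0.2269

r = -0.2269


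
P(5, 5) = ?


P(5,5) = 5!/0!
= 120/1
= 120

P(5,5) = 120


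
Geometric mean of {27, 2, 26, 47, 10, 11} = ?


Product = 27 × 2 × 26 × 47 × 10 × 11 = 7258680
GM = 7258680^(1/6) = 13.9148

GM = 13.9148


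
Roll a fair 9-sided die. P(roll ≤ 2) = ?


Favorable outcomes (roll ≤ 2): 2
Total outcomes = 9
P = 2/9 = 0.2222

P = 0.2222


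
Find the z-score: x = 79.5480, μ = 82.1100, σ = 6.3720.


z = (79.5480 - 82.1100)/6.3720
= -2.5620/6.3720
= -0.4021

z = -0.4021


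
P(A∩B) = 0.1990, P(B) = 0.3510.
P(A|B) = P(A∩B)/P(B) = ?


P(A|B) = 0.1990/0.3510 = 0.5670

P(A|B) = 0.5670


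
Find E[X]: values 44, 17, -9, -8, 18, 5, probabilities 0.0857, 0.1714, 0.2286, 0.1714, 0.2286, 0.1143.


E[X] = 44*0.0857 + 17*0.1714 - 9*0.2286 - 8*0.1714 + 18*0.2286 + 5*0.1143
= 3.7708 + 2.9138 - 2.0574 - 1.3712 + 4.1148 + 0.5715
= 7.9423

E[X] = 7.9423


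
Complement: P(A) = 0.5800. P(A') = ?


P(not A) = 1 - 0.5800 = 0.4200

P(not A) = 0.4200


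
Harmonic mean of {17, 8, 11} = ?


Sum of reciprocals = 1/17 + 1/8 + 1/11 = 0.274733
HM = 3/0.274733 = 10.9197

HM = 10.9197


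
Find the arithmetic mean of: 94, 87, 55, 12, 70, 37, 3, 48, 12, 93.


Sum = 94 + 87 + 55 + 12 + 70 + 37 + 3 + 48 + 12 + 93 = 511
n = 10
Mean = 511/10 = 51.1000

Mean = 51.1000


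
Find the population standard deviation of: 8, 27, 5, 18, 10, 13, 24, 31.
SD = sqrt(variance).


Mean = 17.0000
Variance = 79.5000
SD = sqrt(79.5000) = 8.9163

SD = 8.9163


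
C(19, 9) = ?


C(19,9) = 19!/(9! × 10!)
= 121645100408832000/(362880 × 3628800)
= 92378

C(19,9) = 92378


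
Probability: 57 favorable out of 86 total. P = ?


P = 57/86 = 0.6628

P = 0.6628


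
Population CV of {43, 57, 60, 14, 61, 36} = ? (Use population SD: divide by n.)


Mean = 45.1667
SD = 16.6875
CV = (16.6875/45.1667)*100 = 36.9465%

CV = 36.9465%


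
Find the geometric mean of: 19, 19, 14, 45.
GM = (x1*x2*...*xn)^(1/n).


Product = 19 × 19 × 14 × 45 = 227430
GM = 227430^(1/4) = 21.8380

GM = 21.8380


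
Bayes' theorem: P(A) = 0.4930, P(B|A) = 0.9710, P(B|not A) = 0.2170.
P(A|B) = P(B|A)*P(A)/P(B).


P(B) = P(B|A)*P(A) + P(B|A')*P(A')
= 0.9710*0.4930 + 0.2170*0.5070
= 0.478703 + 0.110019 = 0.588722
P(A|B) = 0.478703/0.588722 = 0.8131

P(A|B) = 0.8131


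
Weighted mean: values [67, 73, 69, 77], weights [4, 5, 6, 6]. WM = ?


Numerator = 67*4 + 73*5 + 69*6 + 77*6 = 1509
Denominator = 4 + 5 + 6 + 6 = 21
WM = 1509/21 = 71.8571

WM = 71.8571


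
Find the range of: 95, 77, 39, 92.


Max = 95, Min = 39
Range = 95 - 39 = 56

Range = 56


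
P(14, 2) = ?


P(14,2) = 14!/12!
= 87178291200/479001600
= 182

P(14,2) = 182


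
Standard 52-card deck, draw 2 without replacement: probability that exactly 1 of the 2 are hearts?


Hypergeometric: P(X=1) = C(13,1)·C(39,1) / C(52,2)
= 13 × 39 / 1326
= 507/1326 = 0.3824

P = 0.3824


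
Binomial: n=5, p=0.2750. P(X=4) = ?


C(5,4) = 5
p^4 = 0.005719
(1-p)^1 = 0.725000
P = 5 * 0.005719 * 0.725000 = 0.0207

P(X=4) = 0.0207


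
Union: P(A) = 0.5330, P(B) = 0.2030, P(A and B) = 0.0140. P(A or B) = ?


P(A∪B) = 0.5330 + 0.2030 - 0.0140
= 0.7360 - 0.0140
= 0.7220

P(A∪B) = 0.7220


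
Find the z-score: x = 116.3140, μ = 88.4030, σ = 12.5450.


z = (116.3140 - 88.4030)/12.5450
= 27.9110/12.5450
= 2.2249

z = 2.2249


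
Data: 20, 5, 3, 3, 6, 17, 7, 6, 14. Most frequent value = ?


Frequencies: 3:2, 5:1, 6:2, 7:1, 14:1, 17:1, 20:1
Max frequency = 2
Mode = 3, 6

Mode = 3, 6


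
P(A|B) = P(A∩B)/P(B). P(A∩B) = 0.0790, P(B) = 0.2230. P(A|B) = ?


P(A|B) = 0.0790/0.2230 = 0.3543

P(A|B) = 0.3543


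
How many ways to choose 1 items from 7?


C(7,1) = 7!/(1! × 6!)
= 5040/(1 × 720)
= 7

C(7,1) = 7


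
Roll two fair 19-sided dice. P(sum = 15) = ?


Total outcomes = 19×19 = 361
Favorable (sum = 15): 14
P = 14/361 = 0.0388

P = 0.0388


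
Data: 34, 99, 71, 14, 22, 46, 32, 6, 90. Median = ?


Sorted: 6, 14, 22, 32, 34, 46, 71, 90, 99
n = 9 (odd)
Middle value = 34

Median = 34


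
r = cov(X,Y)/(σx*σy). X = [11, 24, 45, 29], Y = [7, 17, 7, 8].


Mean X = 27.2500, Mean Y = 9.7500
SD X = 12.173229, SD Y = 4.205651
Cov = -7.687500
r = -7.687500/(12.173229*4.205651) = -0.1502

r = -0.1502


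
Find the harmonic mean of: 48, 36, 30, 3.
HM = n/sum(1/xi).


Sum of reciprocals = 1/48 + 1/36 + 1/30 + 1/3 = 0.415278
HM = 4/0.415278 = 9.6321

HM = 9.6321


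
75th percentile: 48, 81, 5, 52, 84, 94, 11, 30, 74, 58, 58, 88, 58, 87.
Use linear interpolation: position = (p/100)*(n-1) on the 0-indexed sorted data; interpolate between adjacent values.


Sorted: 5, 11, 30, 48, 52, 58, 58, 58, 74, 81, 84, 87, 88, 94
n = 14
Index = 75/100 * 13 = 9.7500
Lower = data[9] = 81, Upper = data[10] = 84
P75 = 81 + 0.7500*(3) = 83.2500

P75 = 83.2500


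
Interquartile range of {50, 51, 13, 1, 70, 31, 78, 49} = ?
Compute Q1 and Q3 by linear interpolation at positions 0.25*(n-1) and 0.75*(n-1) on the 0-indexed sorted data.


Sorted: 1, 13, 31, 49, 50, 51, 70, 78
Q1 (25th %ile) = 26.5000
Q3 (75th %ile) = 55.7500
IQR = 55.7500 - 26.5000 = 29.2500

IQR = 29.2500


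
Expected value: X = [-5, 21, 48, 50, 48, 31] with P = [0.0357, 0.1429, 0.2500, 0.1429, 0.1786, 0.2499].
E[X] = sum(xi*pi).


E[X] = -5*0.0357 + 21*0.1429 + 48*0.2500 + 50*0.1429 + 48*0.1786 + 31*0.2499
= -0.1785 + 3.0009 + 12.0000 + 7.1450 + 8.5728 + 7.7469
= 38.2871

E[X] = 38.2871


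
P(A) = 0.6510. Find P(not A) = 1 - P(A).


P(not A) = 1 - 0.6510 = 0.3490

P(not A) = 0.3490


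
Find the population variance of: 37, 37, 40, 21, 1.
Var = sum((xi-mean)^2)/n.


Mean = 27.2000
Squared deviations: 96.0400, 96.0400, 163.8400, 38.4400, 686.4400
Sum = 1080.8000
Variance = 1080.8000/5 = 216.1600

Variance = 216.1600


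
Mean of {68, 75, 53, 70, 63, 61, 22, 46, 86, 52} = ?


Sum = 68 + 75 + 53 + 70 + 63 + 61 + 22 + 46 + 86 + 52 = 596
n = 10
Mean = 596/10 = 59.6000

Mean = 59.6000


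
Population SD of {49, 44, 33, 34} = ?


Mean = 40.0000
Variance = 45.5000
SD = sqrt(45.5000) = 6.7454

SD = 6.7454


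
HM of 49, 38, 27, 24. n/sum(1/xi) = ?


Sum of reciprocals = 1/49 + 1/38 + 1/27 + 1/24 = 0.125428
HM = 4/0.125428 = 31.8909

HM = 31.8909


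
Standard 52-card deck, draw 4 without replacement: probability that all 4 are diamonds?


P(all diamonds) = (13/52) × (12/51) × (11/50) × (10/49)
= 0.0026

P = 0.0026


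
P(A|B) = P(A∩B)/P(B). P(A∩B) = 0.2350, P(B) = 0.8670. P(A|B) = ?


P(A|B) = 0.2350/0.8670 = 0.2710

P(A|B) = 0.2710


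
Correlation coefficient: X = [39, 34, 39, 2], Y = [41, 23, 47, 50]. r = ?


Mean X = 28.5000, Mean Y = 40.2500
SD X = 15.435349, SD Y = 10.473180
Cov = -68.625000
r = -68.625000/(15.435349*10.473180) = -0.4245

r = -0.4245


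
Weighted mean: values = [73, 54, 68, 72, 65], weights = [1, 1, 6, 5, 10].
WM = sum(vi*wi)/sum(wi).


Numerator = 73*1 + 54*1 + 68*6 + 72*5 + 65*10 = 1545
Denominator = 1 + 1 + 6 + 5 + 10 = 23
WM = 1545/23 = 67.1739

WM = 67.1739


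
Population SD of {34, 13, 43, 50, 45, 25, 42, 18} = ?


Mean = 33.7500
Variance = 162.4375
SD = sqrt(162.4375) = 12.7451

SD = 12.7451


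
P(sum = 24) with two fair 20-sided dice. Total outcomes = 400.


Total outcomes = 20×20 = 400
Favorable (sum = 24): 17
P = 17/400 = 0.0425

P = 0.0425


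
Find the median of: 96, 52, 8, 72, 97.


Sorted: 8, 52, 72, 96, 97
n = 5 (odd)
Middle value = 72

Median = 72


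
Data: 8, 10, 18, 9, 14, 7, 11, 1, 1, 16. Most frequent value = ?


Frequencies: 1:2, 7:1, 8:1, 9:1, 10:1, 11:1, 14:1, 16:1, 18:1
Max frequency = 2
Mode = 1

Mode = 1


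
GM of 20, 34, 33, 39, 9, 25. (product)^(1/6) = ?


Product = 20 × 34 × 33 × 39 × 9 × 25 = 196911000
GM = 196911000^(1/6) = 24.1201

GM = 24.1201


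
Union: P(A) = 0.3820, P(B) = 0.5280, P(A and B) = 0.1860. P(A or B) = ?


P(A∪B) = 0.3820 + 0.5280 - 0.1860
= 0.9100 - 0.1860
= 0.7240

P(A∪B) = 0.7240


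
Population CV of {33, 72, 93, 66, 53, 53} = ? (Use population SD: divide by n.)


Mean = 61.6667
SD = 18.6160
CV = (18.6160/61.6667)*100 = 30.1881%

CV = 30.1881%


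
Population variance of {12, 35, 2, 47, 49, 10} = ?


Mean = 25.8333
Squared deviations: 191.3611, 84.0278, 568.0278, 448.0278, 536.6944, 250.6944
Sum = 2078.8333
Variance = 2078.8333/6 = 346.4722

Variance = 346.4722


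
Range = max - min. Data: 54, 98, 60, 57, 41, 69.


Max = 98, Min = 41
Range = 98 - 41 = 57

Range = 57


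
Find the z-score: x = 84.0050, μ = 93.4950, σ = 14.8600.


z = (84.0050 - 93.4950)/14.8600
= -9.4900/14.8600
= -0.6386

z = -0.6386


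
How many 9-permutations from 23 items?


P(23,9) = 23!/14!
= 25852016738884976640000/87178291200
= 296541907200

P(23,9) = 296541907200


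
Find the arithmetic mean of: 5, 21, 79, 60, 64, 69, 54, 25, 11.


Sum = 5 + 21 + 79 + 60 + 64 + 69 + 54 + 25 + 11 = 388
n = 9
Mean = 388/9 = 43.1111

Mean = 43.1111


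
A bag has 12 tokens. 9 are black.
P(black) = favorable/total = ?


P = 9/12 = 0.7500

P = 0.7500


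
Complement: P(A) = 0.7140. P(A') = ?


P(not A) = 1 - 0.7140 = 0.2860

P(not A) = 0.2860


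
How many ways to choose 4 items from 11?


C(11,4) = 11!/(4! × 7!)
= 39916800/(24 × 5040)
= 330

C(11,4) = 330


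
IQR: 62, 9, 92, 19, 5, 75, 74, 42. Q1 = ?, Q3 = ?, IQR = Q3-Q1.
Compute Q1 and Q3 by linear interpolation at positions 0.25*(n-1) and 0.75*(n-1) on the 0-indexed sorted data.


Sorted: 5, 9, 19, 42, 62, 74, 75, 92
Q1 (25th %ile) = 16.5000
Q3 (75th %ile) = 74.2500
IQR = 74.2500 - 16.5000 = 57.7500

IQR = 57.7500


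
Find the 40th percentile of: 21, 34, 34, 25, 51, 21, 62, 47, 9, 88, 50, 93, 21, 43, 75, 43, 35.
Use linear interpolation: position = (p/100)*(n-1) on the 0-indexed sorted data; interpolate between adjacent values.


Sorted: 9, 21, 21, 21, 25, 34, 34, 35, 43, 43, 47, 50, 51, 62, 75, 88, 93
n = 17
Index = 40/100 * 16 = 6.4000
Lower = data[6] = 34, Upper = data[7] = 35
P40 = 34 + 0.4000*(1) = 34.4000

P40 = 34.4000


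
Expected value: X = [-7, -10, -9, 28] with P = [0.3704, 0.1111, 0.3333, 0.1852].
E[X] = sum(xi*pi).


E[X] = -7*0.3704 - 10*0.1111 - 9*0.3333 + 28*0.1852
= -2.5928 - 1.1110 - 2.9997 + 5.1856
= -1.5179

E[X] = -1.5179


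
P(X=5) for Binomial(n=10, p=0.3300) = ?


C(10,5) = 252
p^5 = 0.003914
(1-p)^5 = 0.135013
P = 252 * 0.003914 * 0.135013 = 0.1332

P(X=5) = 0.1332


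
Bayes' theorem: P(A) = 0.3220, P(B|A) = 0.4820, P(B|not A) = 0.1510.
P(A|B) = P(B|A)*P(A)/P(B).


P(B) = P(B|A)*P(A) + P(B|A')*P(A')
= 0.4820*0.3220 + 0.1510*0.6780
= 0.155204 + 0.102378 = 0.257582
P(A|B) = 0.155204/0.257582 = 0.6025

P(A|B) = 0.6025


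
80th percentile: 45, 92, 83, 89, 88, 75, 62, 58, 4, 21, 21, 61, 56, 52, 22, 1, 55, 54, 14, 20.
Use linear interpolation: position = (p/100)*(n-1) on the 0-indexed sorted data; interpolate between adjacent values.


Sorted: 1, 4, 14, 20, 21, 21, 22, 45, 52, 54, 55, 56, 58, 61, 62, 75, 83, 88, 89, 92
n = 20
Index = 80/100 * 19 = 15.2000
Lower = data[15] = 75, Upper = data[16] = 83
P80 = 75 + 0.2000*(8) = 76.6000

P80 = 76.6000


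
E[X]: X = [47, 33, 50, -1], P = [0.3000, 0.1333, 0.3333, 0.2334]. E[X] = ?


E[X] = 47*0.3000 + 33*0.1333 + 50*0.3333 - 1*0.2334
= 14.1000 + 4.3989 + 16.6650 - 0.2334
= 34.9305

E[X] = 34.9305


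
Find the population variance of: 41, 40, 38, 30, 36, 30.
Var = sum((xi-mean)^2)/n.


Mean = 35.8333
Squared deviations: 26.6944, 17.3611, 4.6944, 34.0278, 0.0278, 34.0278
Sum = 116.8333
Variance = 116.8333/6 = 19.4722

Variance = 19.4722


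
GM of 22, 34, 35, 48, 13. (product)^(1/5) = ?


Product = 22 × 34 × 35 × 48 × 13 = 16336320
GM = 16336320^(1/5) = 27.7096

GM = 27.7096


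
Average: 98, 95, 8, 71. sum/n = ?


Sum = 98 + 95 + 8 + 71 = 272
n = 4
Mean = 272/4 = 68.0000

Mean = 68.0000


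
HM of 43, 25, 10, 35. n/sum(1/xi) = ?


Sum of reciprocals = 1/43 + 1/25 + 1/10 + 1/35 = 0.191827
HM = 4/0.191827 = 20.8521

HM = 20.8521


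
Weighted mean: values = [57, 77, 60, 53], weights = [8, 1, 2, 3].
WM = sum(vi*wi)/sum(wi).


Numerator = 57*8 + 77*1 + 60*2 + 53*3 = 812
Denominator = 8 + 1 + 2 + 3 = 14
WM = 812/14 = 58.0000

WM = 58.0000


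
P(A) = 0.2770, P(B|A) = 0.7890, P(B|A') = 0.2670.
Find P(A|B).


P(B) = P(B|A)*P(A) + P(B|A')*P(A')
= 0.7890*0.2770 + 0.2670*0.7230
= 0.218553 + 0.193041 = 0.411594
P(A|B) = 0.218553/0.411594 = 0.5310

P(A|B) = 0.5310


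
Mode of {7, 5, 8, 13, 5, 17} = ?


Frequencies: 5:2, 7:1, 8:1, 13:1, 17:1
Max frequency = 2
Mode = 5

Mode = 5


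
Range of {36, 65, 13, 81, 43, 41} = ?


Max = 81, Min = 13
Range = 81 - 13 = 68

Range = 68


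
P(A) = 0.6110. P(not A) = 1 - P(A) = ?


P(not A) = 1 - 0.6110 = 0.3890

P(not A) = 0.3890


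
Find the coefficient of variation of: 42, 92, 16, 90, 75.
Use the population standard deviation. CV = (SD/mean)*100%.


Mean = 63.0000
SD = 29.5432
CV = (29.5432/63.0000)*100 = 46.8940%

CV = 46.8940%


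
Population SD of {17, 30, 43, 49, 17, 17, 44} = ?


Mean = 31.0000
Variance = 175.1429
SD = sqrt(175.1429) = 13.2342

SD = 13.2342


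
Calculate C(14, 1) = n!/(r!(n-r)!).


C(14,1) = 14!/(1! × 13!)
= 87178291200/(1 × 6227020800)
= 14

C(14,1) = 14


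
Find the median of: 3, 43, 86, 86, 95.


Sorted: 3, 43, 86, 86, 95
n = 5 (odd)
Middle value = 86

Median = 86


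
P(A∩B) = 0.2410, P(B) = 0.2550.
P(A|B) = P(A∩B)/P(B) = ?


P(A|B) = 0.2410/0.2550 = 0.9451

P(A|B) = 0.9451


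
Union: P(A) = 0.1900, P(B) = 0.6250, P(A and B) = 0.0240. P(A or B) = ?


P(A∪B) = 0.1900 + 0.6250 - 0.0240
= 0.8150 - 0.0240
= 0.7910

P(A∪B) = 0.7910


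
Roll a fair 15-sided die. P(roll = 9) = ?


Favorable outcomes (roll = 9): 1
Total outcomes = 15
P = 1/15 = 0.0667

P = 0.0667


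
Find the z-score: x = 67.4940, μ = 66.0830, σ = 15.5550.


z = (67.4940 - 66.0830)/15.5550
= 1.4110/15.5550
= 0.0907

z = 0.0907


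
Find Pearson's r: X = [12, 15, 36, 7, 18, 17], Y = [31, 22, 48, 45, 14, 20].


Mean X = 17.5000, Mean Y = 30.0000
SD X = 9.032349, SD Y = 12.714821
Cov = 31.166667
r = 31.166667/(9.032349*12.714821) = 0.2714

r = 0.2714


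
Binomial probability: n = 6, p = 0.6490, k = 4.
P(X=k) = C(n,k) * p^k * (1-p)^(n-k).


C(6,4) = 15
p^4 = 0.177410
(1-p)^2 = 0.123201
P = 15 * 0.177410 * 0.123201 = 0.3279

P(X=4) = 0.3279


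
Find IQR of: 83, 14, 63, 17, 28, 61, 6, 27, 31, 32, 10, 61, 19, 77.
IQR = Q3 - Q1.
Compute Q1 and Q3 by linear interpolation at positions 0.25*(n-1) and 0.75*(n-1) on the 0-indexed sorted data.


Sorted: 6, 10, 14, 17, 19, 27, 28, 31, 32, 61, 61, 63, 77, 83
Q1 (25th %ile) = 17.5000
Q3 (75th %ile) = 61.0000
IQR = 61.0000 - 17.5000 = 43.5000

IQR = 43.5000


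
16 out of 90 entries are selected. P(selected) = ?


P = 16/90 = 0.1778

P = 0.1778


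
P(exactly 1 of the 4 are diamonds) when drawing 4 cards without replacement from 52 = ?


Hypergeometric: P(X=1) = C(13,1)·C(39,3) / C(52,4)
= 13 × 9139 / 270725
= 118807/270725 = 0.4388

P = 0.4388


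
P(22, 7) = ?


P(22,7) = 22!/15!
= 1124000727777607680000/1307674368000
= 859541760

P(22,7) = 859541760


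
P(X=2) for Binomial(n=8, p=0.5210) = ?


C(8,2) = 28
p^2 = 0.271441
(1-p)^6 = 0.012079
P = 28 * 0.271441 * 0.012079 = 0.0918

P(X=2) = 0.0918


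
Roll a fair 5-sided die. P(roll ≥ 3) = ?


Favorable outcomes (roll ≥ 3): 3
Total outcomes = 5
P = 3/5 = 0.6000

P = 0.6000


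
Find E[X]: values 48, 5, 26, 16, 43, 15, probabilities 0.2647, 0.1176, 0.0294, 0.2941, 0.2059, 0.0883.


E[X] = 48*0.2647 + 5*0.1176 + 26*0.0294 + 16*0.2941 + 43*0.2059 + 15*0.0883
= 12.7056 + 0.5880 + 0.7644 + 4.7056 + 8.8537 + 1.3245
= 28.9418

E[X] = 28.9418


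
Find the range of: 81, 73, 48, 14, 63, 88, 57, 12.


Max = 88, Min = 12
Range = 88 - 12 = 76

Range = 76


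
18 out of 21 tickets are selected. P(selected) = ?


P = 18/21 = 0.8571

P = 0.8571


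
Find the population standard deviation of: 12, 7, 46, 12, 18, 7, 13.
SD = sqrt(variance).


Mean = 16.4286
Variance = 157.9592
SD = sqrt(157.9592) = 12.5682

SD = 12.5682


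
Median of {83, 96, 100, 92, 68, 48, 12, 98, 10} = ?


Sorted: 10, 12, 48, 68, 83, 92, 96, 98, 100
n = 9 (odd)
Middle value = 83

Median = 83


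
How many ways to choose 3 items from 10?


C(10,3) = 10!/(3! × 7!)
= 3628800/(6 × 5040)
= 120

C(10,3) = 120


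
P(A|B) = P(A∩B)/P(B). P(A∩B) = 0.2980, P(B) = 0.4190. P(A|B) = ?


P(A|B) = 0.2980/0.4190 = 0.7112

P(A|B) = 0.7112


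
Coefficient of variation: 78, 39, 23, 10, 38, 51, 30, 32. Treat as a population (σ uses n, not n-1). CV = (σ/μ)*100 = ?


Mean = 37.6250
SD = 18.9667
CV = (18.9667/37.6250)*100 = 50.4097%

CV = 50.4097%


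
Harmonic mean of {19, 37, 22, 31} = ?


Sum of reciprocals = 1/19 + 1/37 + 1/22 + 1/31 = 0.157371
HM = 4/0.157371 = 25.4176

HM = 25.4176


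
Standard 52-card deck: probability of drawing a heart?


13 hearts in 52 cards
P = 13/52 = 0.2500

P = 0.2500


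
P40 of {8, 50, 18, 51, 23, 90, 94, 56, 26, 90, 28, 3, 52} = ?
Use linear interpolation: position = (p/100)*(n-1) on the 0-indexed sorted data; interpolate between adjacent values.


Sorted: 3, 8, 18, 23, 26, 28, 50, 51, 52, 56, 90, 90, 94
n = 13
Index = 40/100 * 12 = 4.8000
Lower = data[4] = 26, Upper = data[5] = 28
P40 = 26 + 0.8000*(2) = 27.6000

P40 = 27.6000


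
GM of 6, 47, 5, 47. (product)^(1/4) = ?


Product = 6 × 47 × 5 × 47 = 66270
GM = 66270^(1/4) = 16.0446

GM = 16.0446


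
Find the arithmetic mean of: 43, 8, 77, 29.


Sum = 43 + 8 + 77 + 29 = 157
n = 4
Mean = 157/4 = 39.2500

Mean = 39.2500


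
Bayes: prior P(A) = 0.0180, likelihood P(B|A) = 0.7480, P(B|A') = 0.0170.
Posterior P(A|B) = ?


P(B) = P(B|A)*P(A) + P(B|A')*P(A')
= 0.7480*0.0180 + 0.0170*0.9820
= 0.013464 + 0.016694 = 0.030158
P(A|B) = 0.013464/0.030158 = 0.4464

P(A|B) = 0.4464


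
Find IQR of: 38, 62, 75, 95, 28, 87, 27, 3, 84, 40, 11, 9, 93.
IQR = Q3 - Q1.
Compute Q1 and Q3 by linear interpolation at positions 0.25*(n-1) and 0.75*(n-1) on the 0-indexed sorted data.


Sorted: 3, 9, 11, 27, 28, 38, 40, 62, 75, 84, 87, 93, 95
Q1 (25th %ile) = 27.0000
Q3 (75th %ile) = 84.0000
IQR = 84.0000 - 27.0000 = 57.0000

IQR = 57.0000


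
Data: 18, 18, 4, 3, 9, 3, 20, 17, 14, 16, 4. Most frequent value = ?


Frequencies: 3:2, 4:2, 9:1, 14:1, 16:1, 17:1, 18:2, 20:1
Max frequency = 2
Mode = 3, 4, 18

Mode = 3, 4, 18


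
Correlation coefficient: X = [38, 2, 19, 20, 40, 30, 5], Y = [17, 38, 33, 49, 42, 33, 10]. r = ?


Mean X = 22.0000, Mean Y = 31.7143
SD X = 13.866712, SD Y = 12.735937
Cov = 23.571429
r = 23.571429/(13.866712*12.735937) = 0.1335

r = 0.1335
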